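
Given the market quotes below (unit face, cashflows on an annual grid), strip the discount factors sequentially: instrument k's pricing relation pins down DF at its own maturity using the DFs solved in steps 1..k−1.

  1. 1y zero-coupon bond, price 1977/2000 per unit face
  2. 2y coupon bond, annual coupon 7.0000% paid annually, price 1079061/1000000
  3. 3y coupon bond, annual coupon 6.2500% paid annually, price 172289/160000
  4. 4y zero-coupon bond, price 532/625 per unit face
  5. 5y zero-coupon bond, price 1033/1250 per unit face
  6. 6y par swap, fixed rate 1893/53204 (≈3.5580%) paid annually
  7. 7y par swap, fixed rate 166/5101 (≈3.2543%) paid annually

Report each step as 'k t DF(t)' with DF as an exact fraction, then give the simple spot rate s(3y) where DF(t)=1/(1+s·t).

1 1 1977/2000
2 2 4719/5000
3 3 4499/5000
4 4 532/625
5 5 1033/1250
6 6 8107/10000
7 7 1001/1250
s(3y) = (1/(4499/5000) − 1)/(3) = 167/4499 ≈ 3.7119%

step 1 [1y] zero: DF = P = 1977/2000 ≈ 0.988500
step 2 [2y] bond c/1=7/100: DF=(1079061/1000000 − 7/100·(0.988500))/(1+7/100) = 4719/5000 ≈ 0.943800
step 3 [3y] bond c/1=1/16: DF=(172289/160000 − 1/16·(0.988500+0.943800))/(1+1/16) = 4499/5000 ≈ 0.899800
step 4 [4y] zero: DF = P = 532/625 ≈ 0.851200
step 5 [5y] zero: DF = P = 1033/1250 ≈ 0.826400
step 6 [6y] swap r/1=1893/53204: DF=(1 − 1893/53204·(0.988500+0.943800+0.899800+0.851200+0.826400))/(1+1893/53204) = 8107/10000 ≈ 0.810700
step 7 [7y] swap r/1=166/5101: DF=(1 − 166/5101·(0.988500+0.943800+0.899800+0.851200+0.826400+0.810700))/(1+166/5101) = 1001/1250 ≈ 0.800800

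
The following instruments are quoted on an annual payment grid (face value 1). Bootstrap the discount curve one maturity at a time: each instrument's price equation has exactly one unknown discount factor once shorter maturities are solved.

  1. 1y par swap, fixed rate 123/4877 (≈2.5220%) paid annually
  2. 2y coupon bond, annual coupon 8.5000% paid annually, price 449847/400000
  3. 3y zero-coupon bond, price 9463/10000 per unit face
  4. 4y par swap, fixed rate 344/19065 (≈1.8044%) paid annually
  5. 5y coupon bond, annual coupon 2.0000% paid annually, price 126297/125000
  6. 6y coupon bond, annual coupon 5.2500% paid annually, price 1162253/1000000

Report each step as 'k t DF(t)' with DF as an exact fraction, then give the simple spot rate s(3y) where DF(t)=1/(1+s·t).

step 1 [1y] swap r/1=123/4877: DF=(1 − 123/4877·(0))/(1+123/4877) = 4877/5000 ≈ 0.975400
step 2 [2y] bond c/1=17/200: DF=(449847/400000 − 17/200·(0.975400))/(1+17/200) = 9601/10000 ≈ 0.960100
step 3 [3y] zero: DF = P = 9463/10000 ≈ 0.946300
step 4 [4y] swap r/1=344/19065: DF=(1 − 344/19065·(0.975400+0.960100+0.946300))/(1+344/19065) = 582/625 ≈ 0.931200
step 5 [5y] bond c/1=1/50: DF=(126297/125000 − 1/50·(0.975400+0.960100+0.946300+0.931200))/(1+1/50) = 4579/5000 ≈ 0.915800
step 6 [6y] bond c/1=21/400: DF=(1162253/1000000 − 21/400·(0.975400+0.960100+0.946300+0.931200+0.915800))/(1+21/400) = 2171/2500 ≈ 0.868400

1 1 4877/5000
2 2 9601/10000
3 3 9463/10000
4 4 582/625
5 5 4579/5000
6 6 2171/2500
s(3y) = (1/(9463/10000) − 1)/(3) = 179/9463 ≈ 1.8916%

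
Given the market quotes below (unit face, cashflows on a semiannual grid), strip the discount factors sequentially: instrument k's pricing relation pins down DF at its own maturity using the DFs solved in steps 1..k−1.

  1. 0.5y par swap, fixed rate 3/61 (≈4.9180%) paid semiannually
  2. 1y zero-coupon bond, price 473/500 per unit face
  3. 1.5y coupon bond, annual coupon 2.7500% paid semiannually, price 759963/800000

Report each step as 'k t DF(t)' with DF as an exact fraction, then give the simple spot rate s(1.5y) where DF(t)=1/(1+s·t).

1 1/2 122/125
2 1 473/500
3 3/2 911/1000
s(1.5y) = (1/(911/1000) − 1)/(3/2) = 178/2733 ≈ 6.5130%

step 1 [0.5y] swap r/2=3/122: DF=(1 − 3/122·(0))/(1+3/122) = 122/125 ≈ 0.976000
step 2 [1y] zero: DF = P = 473/500 ≈ 0.946000
step 3 [1.5y] bond c/2=11/800: DF=(759963/800000 − 11/800·(0.976000+0.946000))/(1+11/800) = 911/1000 ≈ 0.911000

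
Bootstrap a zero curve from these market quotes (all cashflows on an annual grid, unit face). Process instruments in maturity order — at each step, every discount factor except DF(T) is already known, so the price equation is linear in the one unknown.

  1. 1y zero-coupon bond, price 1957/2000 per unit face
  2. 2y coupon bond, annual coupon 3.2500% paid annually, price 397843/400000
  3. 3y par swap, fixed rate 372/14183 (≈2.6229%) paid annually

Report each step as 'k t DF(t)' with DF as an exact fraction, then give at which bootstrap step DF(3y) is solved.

step 1 [1y] zero: DF = P = 1957/2000 ≈ 0.978500
step 2 [2y] bond c/1=13/400: DF=(397843/400000 − 13/400·(0.978500))/(1+13/400) = 373/400 ≈ 0.932500
step 3 [3y] swap r/1=372/14183: DF=(1 − 372/14183·(0.978500+0.932500))/(1+372/14183) = 1157/1250 ≈ 0.925600

1 1 1957/2000
2 2 373/400
3 3 1157/1250
DF(3y) is solved at step 3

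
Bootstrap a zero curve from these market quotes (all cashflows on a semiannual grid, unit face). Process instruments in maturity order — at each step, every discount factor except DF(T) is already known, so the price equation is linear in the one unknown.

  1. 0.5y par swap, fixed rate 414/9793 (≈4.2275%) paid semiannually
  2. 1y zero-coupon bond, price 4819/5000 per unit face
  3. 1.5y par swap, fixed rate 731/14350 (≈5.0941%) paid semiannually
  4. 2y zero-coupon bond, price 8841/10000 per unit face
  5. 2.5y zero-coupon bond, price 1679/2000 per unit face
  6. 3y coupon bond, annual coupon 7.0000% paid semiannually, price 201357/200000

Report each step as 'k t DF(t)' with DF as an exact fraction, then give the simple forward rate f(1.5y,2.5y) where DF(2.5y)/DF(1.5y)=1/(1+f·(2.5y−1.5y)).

step 1 [0.5y] swap r/2=207/9793: DF=(1 − 207/9793·(0))/(1+207/9793) = 9793/10000 ≈ 0.979300
step 2 [1y] zero: DF = P = 4819/5000 ≈ 0.963800
step 3 [1.5y] swap r/2=731/28700: DF=(1 − 731/28700·(0.979300+0.963800))/(1+731/28700) = 9269/10000 ≈ 0.926900
step 4 [2y] zero: DF = P = 8841/10000 ≈ 0.884100
step 5 [2.5y] zero: DF = P = 1679/2000 ≈ 0.839500
step 6 [3y] bond c/2=7/200: DF=(201357/200000 − 7/200·(0.979300+0.963800+0.926900+0.884100+0.839500))/(1+7/200) = 4087/5000 ≈ 0.817400

1 1/2 9793/10000
2 1 4819/5000
3 3/2 9269/10000
4 2 8841/10000
5 5/2 1679/2000
6 3 4087/5000
f(1.5y,2.5y) = ((9269/10000)/(1679/2000) − 1)/(1) = 38/365 ≈ 10.4110%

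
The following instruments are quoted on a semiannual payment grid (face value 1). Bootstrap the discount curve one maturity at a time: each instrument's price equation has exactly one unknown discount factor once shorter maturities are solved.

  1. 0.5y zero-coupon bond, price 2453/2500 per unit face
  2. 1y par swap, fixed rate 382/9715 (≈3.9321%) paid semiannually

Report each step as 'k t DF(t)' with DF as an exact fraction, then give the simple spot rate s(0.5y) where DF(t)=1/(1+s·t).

1 1/2 2453/2500
2 1 4809/5000
s(0.5y) = (1/(2453/2500) − 1)/(1/2) = 94/2453 ≈ 3.8320%

step 1 [0.5y] zero: DF = P = 2453/2500 ≈ 0.981200
step 2 [1y] swap r/2=191/9715: DF=(1 − 191/9715·(0.981200))/(1+191/9715) = 4809/5000 ≈ 0.961800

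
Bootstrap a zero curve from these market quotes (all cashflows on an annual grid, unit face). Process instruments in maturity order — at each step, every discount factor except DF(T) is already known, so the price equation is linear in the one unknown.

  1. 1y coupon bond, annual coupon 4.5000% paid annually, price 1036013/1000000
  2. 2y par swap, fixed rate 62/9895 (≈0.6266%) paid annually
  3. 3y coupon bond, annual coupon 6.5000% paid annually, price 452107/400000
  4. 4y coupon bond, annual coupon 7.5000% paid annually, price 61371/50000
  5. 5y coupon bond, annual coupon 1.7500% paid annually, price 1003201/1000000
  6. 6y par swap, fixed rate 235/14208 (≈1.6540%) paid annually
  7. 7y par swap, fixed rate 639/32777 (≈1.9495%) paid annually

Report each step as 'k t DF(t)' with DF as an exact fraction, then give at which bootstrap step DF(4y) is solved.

1 1 4957/5000
2 2 2469/2500
3 3 1881/2000
4 4 9381/10000
5 5 2299/2500
6 6 453/500
7 7 4361/5000
DF(4y) is solved at step 4

step 1 [1y] bond c/1=9/200: DF=(1036013/1000000 − 9/200·(0))/(1+9/200) = 4957/5000 ≈ 0.991400
step 2 [2y] swap r/1=62/9895: DF=(1 − 62/9895·(0.991400))/(1+62/9895) = 2469/2500 ≈ 0.987600
step 3 [3y] bond c/1=13/200: DF=(452107/400000 − 13/200·(0.991400+0.987600))/(1+13/200) = 1881/2000 ≈ 0.940500
step 4 [4y] bond c/1=3/40: DF=(61371/50000 − 3/40·(0.991400+0.987600+0.940500))/(1+3/40) = 9381/10000 ≈ 0.938100
step 5 [5y] bond c/1=7/400: DF=(1003201/1000000 − 7/400·(0.991400+0.987600+0.940500+0.938100))/(1+7/400) = 2299/2500 ≈ 0.919600
step 6 [6y] swap r/1=235/14208: DF=(1 − 235/14208·(0.991400+0.987600+0.940500+0.938100+0.919600))/(1+235/14208) = 453/500 ≈ 0.906000
step 7 [7y] swap r/1=639/32777: DF=(1 − 639/32777·(0.991400+0.987600+0.940500+0.938100+0.919600+0.906000))/(1+639/32777) = 4361/5000 ≈ 0.872200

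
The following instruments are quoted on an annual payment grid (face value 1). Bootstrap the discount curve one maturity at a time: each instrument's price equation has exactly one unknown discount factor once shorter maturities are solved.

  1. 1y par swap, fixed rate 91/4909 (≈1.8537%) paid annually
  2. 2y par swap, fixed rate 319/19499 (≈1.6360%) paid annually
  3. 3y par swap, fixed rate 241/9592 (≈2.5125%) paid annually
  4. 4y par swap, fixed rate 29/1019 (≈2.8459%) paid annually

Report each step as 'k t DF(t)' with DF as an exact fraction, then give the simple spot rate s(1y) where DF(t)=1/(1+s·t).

1 1 4909/5000
2 2 9681/10000
3 3 9277/10000
4 4 8927/10000
s(1y) = (1/(4909/5000) − 1)/(1) = 91/4909 ≈ 1.8537%

step 1 [1y] swap r/1=91/4909: DF=(1 − 91/4909·(0))/(1+91/4909) = 4909/5000 ≈ 0.981800
step 2 [2y] swap r/1=319/19499: DF=(1 − 319/19499·(0.981800))/(1+319/19499) = 9681/10000 ≈ 0.968100
step 3 [3y] swap r/1=241/9592: DF=(1 − 241/9592·(0.981800+0.968100))/(1+241/9592) = 9277/10000 ≈ 0.927700
step 4 [4y] swap r/1=29/1019: DF=(1 − 29/1019·(0.981800+0.968100+0.927700))/(1+29/1019) = 8927/10000 ≈ 0.892700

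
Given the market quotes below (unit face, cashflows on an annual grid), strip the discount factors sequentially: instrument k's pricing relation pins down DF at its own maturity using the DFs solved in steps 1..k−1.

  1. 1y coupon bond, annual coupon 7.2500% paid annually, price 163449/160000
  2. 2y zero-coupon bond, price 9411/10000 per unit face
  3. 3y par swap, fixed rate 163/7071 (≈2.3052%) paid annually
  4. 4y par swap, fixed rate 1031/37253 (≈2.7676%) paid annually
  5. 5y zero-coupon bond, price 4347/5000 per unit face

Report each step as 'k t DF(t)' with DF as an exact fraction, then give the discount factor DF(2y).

1 1 381/400
2 2 9411/10000
3 3 2337/2500
4 4 8969/10000
5 5 4347/5000
DF(2y) = 9411/10000 ≈ 0.941100

step 1 [1y] bond c/1=29/400: DF=(163449/160000 − 29/400·(0))/(1+29/400) = 381/400 ≈ 0.952500
step 2 [2y] zero: DF = P = 9411/10000 ≈ 0.941100
step 3 [3y] swap r/1=163/7071: DF=(1 − 163/7071·(0.952500+0.941100))/(1+163/7071) = 2337/2500 ≈ 0.934800
step 4 [4y] swap r/1=1031/37253: DF=(1 − 1031/37253·(0.952500+0.941100+0.934800))/(1+1031/37253) = 8969/10000 ≈ 0.896900
step 5 [5y] zero: DF = P = 4347/5000 ≈ 0.869400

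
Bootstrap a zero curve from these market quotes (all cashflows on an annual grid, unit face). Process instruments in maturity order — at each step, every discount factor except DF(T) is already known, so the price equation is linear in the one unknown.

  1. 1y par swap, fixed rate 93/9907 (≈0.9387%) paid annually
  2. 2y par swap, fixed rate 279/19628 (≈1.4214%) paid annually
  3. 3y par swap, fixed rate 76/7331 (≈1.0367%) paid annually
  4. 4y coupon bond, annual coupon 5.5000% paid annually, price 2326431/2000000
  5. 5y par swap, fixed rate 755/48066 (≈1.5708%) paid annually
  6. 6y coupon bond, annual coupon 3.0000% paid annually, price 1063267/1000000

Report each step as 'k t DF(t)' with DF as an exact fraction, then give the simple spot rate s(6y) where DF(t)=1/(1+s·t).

1 1 9907/10000
2 2 9721/10000
3 3 606/625
4 4 9497/10000
5 5 1849/2000
6 6 8923/10000
s(6y) = (1/(8923/10000) − 1)/(6) = 359/17846 ≈ 2.0117%

step 1 [1y] swap r/1=93/9907: DF=(1 − 93/9907·(0))/(1+93/9907) = 9907/10000 ≈ 0.990700
step 2 [2y] swap r/1=279/19628: DF=(1 − 279/19628·(0.990700))/(1+279/19628) = 9721/10000 ≈ 0.972100
step 3 [3y] swap r/1=76/7331: DF=(1 − 76/7331·(0.990700+0.972100))/(1+76/7331) = 606/625 ≈ 0.969600
step 4 [4y] bond c/1=11/200: DF=(2326431/2000000 − 11/200·(0.990700+0.972100+0.969600))/(1+11/200) = 9497/10000 ≈ 0.949700
step 5 [5y] swap r/1=755/48066: DF=(1 − 755/48066·(0.990700+0.972100+0.969600+0.949700))/(1+755/48066) = 1849/2000 ≈ 0.924500
step 6 [6y] bond c/1=3/100: DF=(1063267/1000000 − 3/100·(0.990700+0.972100+0.969600+0.949700+0.924500))/(1+3/100) = 8923/10000 ≈ 0.892300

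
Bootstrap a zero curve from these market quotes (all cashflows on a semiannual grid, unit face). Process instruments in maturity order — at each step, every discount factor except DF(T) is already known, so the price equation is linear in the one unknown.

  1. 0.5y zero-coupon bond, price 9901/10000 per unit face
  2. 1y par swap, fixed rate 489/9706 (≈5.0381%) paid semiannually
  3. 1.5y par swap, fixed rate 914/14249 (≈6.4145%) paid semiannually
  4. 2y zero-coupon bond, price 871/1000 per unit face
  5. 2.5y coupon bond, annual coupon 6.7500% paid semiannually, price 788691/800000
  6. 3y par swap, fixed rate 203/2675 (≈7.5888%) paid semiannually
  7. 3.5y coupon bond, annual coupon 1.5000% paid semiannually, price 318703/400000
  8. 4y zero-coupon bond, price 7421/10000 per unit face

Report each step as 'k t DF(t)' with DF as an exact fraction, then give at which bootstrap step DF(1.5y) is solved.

1 1/2 9901/10000
2 1 9511/10000
3 3/2 4543/5000
4 2 871/1000
5 5/2 4161/5000
6 3 797/1000
7 7/2 751/1000
8 4 7421/10000
DF(1.5y) is solved at step 3

step 1 [0.5y] zero: DF = P = 9901/10000 ≈ 0.990100
step 2 [1y] swap r/2=489/19412: DF=(1 − 489/19412·(0.990100))/(1+489/19412) = 9511/10000 ≈ 0.951100
step 3 [1.5y] swap r/2=457/14249: DF=(1 − 457/14249·(0.990100+0.951100))/(1+457/14249) = 4543/5000 ≈ 0.908600
step 4 [2y] zero: DF = P = 871/1000 ≈ 0.871000
step 5 [2.5y] bond c/2=27/800: DF=(788691/800000 − 27/800·(0.990100+0.951100+0.908600+0.871000))/(1+27/800) = 4161/5000 ≈ 0.832200
step 6 [3y] swap r/2=203/5350: DF=(1 − 203/5350·(0.990100+0.951100+0.908600+0.871000+0.832200))/(1+203/5350) = 797/1000 ≈ 0.797000
step 7 [3.5y] bond c/2=3/400: DF=(318703/400000 − 3/400·(0.990100+0.951100+0.908600+0.871000+0.832200+0.797000))/(1+3/400) = 751/1000 ≈ 0.751000
step 8 [4y] zero: DF = P = 7421/10000 ≈ 0.742100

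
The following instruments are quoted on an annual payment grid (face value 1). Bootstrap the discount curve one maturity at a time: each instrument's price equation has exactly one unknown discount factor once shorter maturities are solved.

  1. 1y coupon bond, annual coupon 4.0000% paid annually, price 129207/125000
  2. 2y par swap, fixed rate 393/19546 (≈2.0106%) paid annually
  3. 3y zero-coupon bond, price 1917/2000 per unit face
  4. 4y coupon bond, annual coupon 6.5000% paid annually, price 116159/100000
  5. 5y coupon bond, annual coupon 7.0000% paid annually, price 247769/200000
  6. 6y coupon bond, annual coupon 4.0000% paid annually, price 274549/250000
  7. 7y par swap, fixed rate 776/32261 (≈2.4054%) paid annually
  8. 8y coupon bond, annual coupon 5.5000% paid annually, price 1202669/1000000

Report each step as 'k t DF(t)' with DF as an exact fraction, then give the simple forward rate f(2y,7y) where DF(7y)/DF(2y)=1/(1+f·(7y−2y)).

1 1 9939/10000
2 2 9607/10000
3 3 1917/2000
4 4 9129/10000
5 5 363/400
6 6 8739/10000
7 7 528/625
8 8 2009/2500
f(2y,7y) = ((9607/10000)/(528/625) − 1)/(5) = 1159/42240 ≈ 2.7438%

step 1 [1y] bond c/1=1/25: DF=(129207/125000 − 1/25·(0))/(1+1/25) = 9939/10000 ≈ 0.993900
step 2 [2y] swap r/1=393/19546: DF=(1 − 393/19546·(0.993900))/(1+393/19546) = 9607/10000 ≈ 0.960700
step 3 [3y] zero: DF = P = 1917/2000 ≈ 0.958500
step 4 [4y] bond c/1=13/200: DF=(116159/100000 − 13/200·(0.993900+0.960700+0.958500))/(1+13/200) = 9129/10000 ≈ 0.912900
step 5 [5y] bond c/1=7/100: DF=(247769/200000 − 7/100·(0.993900+0.960700+0.958500+0.912900))/(1+7/100) = 363/400 ≈ 0.907500
step 6 [6y] bond c/1=1/25: DF=(274549/250000 − 1/25·(0.993900+0.960700+0.958500+0.912900+0.907500))/(1+1/25) = 8739/10000 ≈ 0.873900
step 7 [7y] swap r/1=776/32261: DF=(1 − 776/32261·(0.993900+0.960700+0.958500+0.912900+0.907500+0.873900))/(1+776/32261) = 528/625 ≈ 0.844800
step 8 [8y] bond c/1=11/200: DF=(1202669/1000000 − 11/200·(0.993900+0.960700+0.958500+0.912900+0.907500+0.873900+0.844800))/(1+11/200) = 2009/2500 ≈ 0.803600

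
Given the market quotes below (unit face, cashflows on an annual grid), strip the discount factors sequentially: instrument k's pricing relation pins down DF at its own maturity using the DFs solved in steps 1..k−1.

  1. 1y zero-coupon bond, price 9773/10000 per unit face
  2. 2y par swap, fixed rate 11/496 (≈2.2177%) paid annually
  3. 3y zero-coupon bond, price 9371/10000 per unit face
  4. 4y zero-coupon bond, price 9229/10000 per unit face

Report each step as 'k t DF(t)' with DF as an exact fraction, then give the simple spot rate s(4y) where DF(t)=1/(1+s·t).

step 1 [1y] zero: DF = P = 9773/10000 ≈ 0.977300
step 2 [2y] swap r/1=11/496: DF=(1 − 11/496·(0.977300))/(1+11/496) = 9571/10000 ≈ 0.957100
step 3 [3y] zero: DF = P = 9371/10000 ≈ 0.937100
step 4 [4y] zero: DF = P = 9229/10000 ≈ 0.922900

1 1 9773/10000
2 2 9571/10000
3 3 9371/10000
4 4 9229/10000
s(4y) = (1/(9229/10000) − 1)/(4) = 771/36916 ≈ 2.0885%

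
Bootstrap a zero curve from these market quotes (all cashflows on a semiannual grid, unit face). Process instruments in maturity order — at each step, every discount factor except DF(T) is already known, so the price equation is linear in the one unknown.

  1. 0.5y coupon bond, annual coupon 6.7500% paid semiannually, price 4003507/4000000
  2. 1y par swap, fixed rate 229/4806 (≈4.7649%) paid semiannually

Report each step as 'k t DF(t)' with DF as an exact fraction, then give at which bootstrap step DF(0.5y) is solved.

1 1/2 4841/5000
2 1 4771/5000
DF(0.5y) is solved at step 1

step 1 [0.5y] bond c/2=27/800: DF=(4003507/4000000 − 27/800·(0))/(1+27/800) = 4841/5000 ≈ 0.968200
step 2 [1y] swap r/2=229/9612: DF=(1 − 229/9612·(0.968200))/(1+229/9612) = 4771/5000 ≈ 0.954200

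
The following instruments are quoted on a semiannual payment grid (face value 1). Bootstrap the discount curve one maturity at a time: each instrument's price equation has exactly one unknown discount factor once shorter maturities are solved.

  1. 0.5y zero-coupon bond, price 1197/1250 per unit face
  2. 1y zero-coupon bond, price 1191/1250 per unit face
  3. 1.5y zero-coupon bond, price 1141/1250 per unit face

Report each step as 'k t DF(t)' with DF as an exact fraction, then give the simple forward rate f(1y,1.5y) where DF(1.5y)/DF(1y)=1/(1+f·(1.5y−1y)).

1 1/2 1197/1250
2 1 1191/1250
3 3/2 1141/1250
f(1y,1.5y) = ((1191/1250)/(1141/1250) − 1)/(1/2) = 100/1141 ≈ 8.7642%

step 1 [0.5y] zero: DF = P = 1197/1250 ≈ 0.957600
step 2 [1y] zero: DF = P = 1191/1250 ≈ 0.952800
step 3 [1.5y] zero: DF = P = 1141/1250 ≈ 0.912800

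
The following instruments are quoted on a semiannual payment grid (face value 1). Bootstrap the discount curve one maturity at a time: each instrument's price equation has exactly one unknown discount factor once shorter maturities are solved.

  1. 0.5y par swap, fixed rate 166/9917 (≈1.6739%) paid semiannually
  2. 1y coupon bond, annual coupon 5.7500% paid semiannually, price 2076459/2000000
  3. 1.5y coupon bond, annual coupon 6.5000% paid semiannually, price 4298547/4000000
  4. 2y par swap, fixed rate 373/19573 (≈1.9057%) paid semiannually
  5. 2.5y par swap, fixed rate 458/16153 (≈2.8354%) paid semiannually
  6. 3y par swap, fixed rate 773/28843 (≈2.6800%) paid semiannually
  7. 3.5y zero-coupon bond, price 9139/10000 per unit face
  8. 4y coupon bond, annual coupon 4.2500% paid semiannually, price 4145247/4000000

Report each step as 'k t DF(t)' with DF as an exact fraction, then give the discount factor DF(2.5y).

1 1/2 9917/10000
2 1 1963/2000
3 3/2 9787/10000
4 2 9627/10000
5 5/2 9313/10000
6 3 9227/10000
7 7/2 9139/10000
8 4 8757/10000
DF(2.5y) = 9313/10000 ≈ 0.931300

step 1 [0.5y] swap r/2=83/9917: DF=(1 − 83/9917·(0))/(1+83/9917) = 9917/10000 ≈ 0.991700
step 2 [1y] bond c/2=23/800: DF=(2076459/2000000 − 23/800·(0.991700))/(1+23/800) = 1963/2000 ≈ 0.981500
step 3 [1.5y] bond c/2=13/400: DF=(4298547/4000000 − 13/400·(0.991700+0.981500))/(1+13/400) = 9787/10000 ≈ 0.978700
step 4 [2y] swap r/2=373/39146: DF=(1 − 373/39146·(0.991700+0.981500+0.978700))/(1+373/39146) = 9627/10000 ≈ 0.962700
step 5 [2.5y] swap r/2=229/16153: DF=(1 − 229/16153·(0.991700+0.981500+0.978700+0.962700))/(1+229/16153) = 9313/10000 ≈ 0.931300
step 6 [3y] swap r/2=773/57686: DF=(1 − 773/57686·(0.991700+0.981500+0.978700+0.962700+0.931300))/(1+773/57686) = 9227/10000 ≈ 0.922700
step 7 [3.5y] zero: DF = P = 9139/10000 ≈ 0.913900
step 8 [4y] bond c/2=17/800: DF=(4145247/4000000 − 17/800·(0.991700+0.981500+0.978700+0.962700+0.931300+0.922700+0.913900))/(1+17/800) = 8757/10000 ≈ 0.875700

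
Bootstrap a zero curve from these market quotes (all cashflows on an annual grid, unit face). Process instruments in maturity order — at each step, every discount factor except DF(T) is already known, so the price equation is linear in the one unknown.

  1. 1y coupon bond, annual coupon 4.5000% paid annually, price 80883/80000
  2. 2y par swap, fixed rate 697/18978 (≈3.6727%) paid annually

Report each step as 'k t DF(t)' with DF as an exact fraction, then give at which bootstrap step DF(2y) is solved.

1 1 387/400
2 2 9303/10000
DF(2y) is solved at step 2

step 1 [1y] bond c/1=9/200: DF=(80883/80000 − 9/200·(0))/(1+9/200) = 387/400 ≈ 0.967500
step 2 [2y] swap r/1=697/18978: DF=(1 − 697/18978·(0.967500))/(1+697/18978) = 9303/10000 ≈ 0.930300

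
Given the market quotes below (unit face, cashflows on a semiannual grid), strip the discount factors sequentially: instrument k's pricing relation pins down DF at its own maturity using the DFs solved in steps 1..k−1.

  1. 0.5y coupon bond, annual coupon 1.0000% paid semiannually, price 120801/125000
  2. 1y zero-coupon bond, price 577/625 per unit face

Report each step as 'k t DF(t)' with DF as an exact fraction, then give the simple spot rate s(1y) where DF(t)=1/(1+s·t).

1 1/2 601/625
2 1 577/625
s(1y) = (1/(577/625) − 1)/(1) = 48/577 ≈ 8.3189%

step 1 [0.5y] bond c/2=1/200: DF=(120801/125000 − 1/200·(0))/(1+1/200) = 601/625 ≈ 0.961600
step 2 [1y] zero: DF = P = 577/625 ≈ 0.923200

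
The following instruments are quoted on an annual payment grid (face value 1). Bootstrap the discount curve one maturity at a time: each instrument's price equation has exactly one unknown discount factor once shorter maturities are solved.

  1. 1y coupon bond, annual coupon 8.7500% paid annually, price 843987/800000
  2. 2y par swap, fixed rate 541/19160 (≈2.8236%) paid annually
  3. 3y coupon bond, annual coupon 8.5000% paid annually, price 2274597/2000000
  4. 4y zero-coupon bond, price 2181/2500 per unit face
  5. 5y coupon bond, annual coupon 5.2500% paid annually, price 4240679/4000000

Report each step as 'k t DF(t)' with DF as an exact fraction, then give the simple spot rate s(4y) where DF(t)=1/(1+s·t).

step 1 [1y] bond c/1=7/80: DF=(843987/800000 − 7/80·(0))/(1+7/80) = 9701/10000 ≈ 0.970100
step 2 [2y] swap r/1=541/19160: DF=(1 − 541/19160·(0.970100))/(1+541/19160) = 9459/10000 ≈ 0.945900
step 3 [3y] bond c/1=17/200: DF=(2274597/2000000 − 17/200·(0.970100+0.945900))/(1+17/200) = 8981/10000 ≈ 0.898100
step 4 [4y] zero: DF = P = 2181/2500 ≈ 0.872400
step 5 [5y] bond c/1=21/400: DF=(4240679/4000000 − 21/400·(0.970100+0.945900+0.898100+0.872400))/(1+21/400) = 4117/5000 ≈ 0.823400

1 1 9701/10000
2 2 9459/10000
3 3 8981/10000
4 4 2181/2500
5 5 4117/5000
s(4y) = (1/(2181/2500) − 1)/(4) = 319/8724 ≈ 3.6566%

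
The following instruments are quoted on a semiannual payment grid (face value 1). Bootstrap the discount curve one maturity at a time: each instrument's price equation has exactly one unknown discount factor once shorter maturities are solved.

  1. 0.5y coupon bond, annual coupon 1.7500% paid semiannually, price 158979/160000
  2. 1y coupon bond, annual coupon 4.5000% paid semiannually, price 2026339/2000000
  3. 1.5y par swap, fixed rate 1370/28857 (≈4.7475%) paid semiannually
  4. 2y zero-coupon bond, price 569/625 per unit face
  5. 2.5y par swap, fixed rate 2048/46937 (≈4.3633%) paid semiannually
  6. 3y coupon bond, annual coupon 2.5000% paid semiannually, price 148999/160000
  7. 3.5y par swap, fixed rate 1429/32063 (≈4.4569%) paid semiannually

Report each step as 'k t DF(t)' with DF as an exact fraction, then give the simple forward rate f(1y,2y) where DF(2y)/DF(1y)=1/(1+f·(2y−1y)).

1 1/2 197/200
2 1 2423/2500
3 3/2 1863/2000
4 2 569/625
5 5/2 561/625
6 3 4309/5000
7 7/2 8571/10000
f(1y,2y) = ((2423/2500)/(569/625) − 1)/(1) = 147/2276 ≈ 6.4587%

step 1 [0.5y] bond c/2=7/800: DF=(158979/160000 − 7/800·(0))/(1+7/800) = 197/200 ≈ 0.985000
step 2 [1y] bond c/2=9/400: DF=(2026339/2000000 − 9/400·(0.985000))/(1+9/400) = 2423/2500 ≈ 0.969200
step 3 [1.5y] swap r/2=685/28857: DF=(1 − 685/28857·(0.985000+0.969200))/(1+685/28857) = 1863/2000 ≈ 0.931500
step 4 [2y] zero: DF = P = 569/625 ≈ 0.910400
step 5 [2.5y] swap r/2=1024/46937: DF=(1 − 1024/46937·(0.985000+0.969200+0.931500+0.910400))/(1+1024/46937) = 561/625 ≈ 0.897600
step 6 [3y] bond c/2=1/80: DF=(148999/160000 − 1/80·(0.985000+0.969200+0.931500+0.910400+0.897600))/(1+1/80) = 4309/5000 ≈ 0.861800
step 7 [3.5y] swap r/2=1429/64126: DF=(1 − 1429/64126·(0.985000+0.969200+0.931500+0.910400+0.897600+0.861800))/(1+1429/64126) = 8571/10000 ≈ 0.857100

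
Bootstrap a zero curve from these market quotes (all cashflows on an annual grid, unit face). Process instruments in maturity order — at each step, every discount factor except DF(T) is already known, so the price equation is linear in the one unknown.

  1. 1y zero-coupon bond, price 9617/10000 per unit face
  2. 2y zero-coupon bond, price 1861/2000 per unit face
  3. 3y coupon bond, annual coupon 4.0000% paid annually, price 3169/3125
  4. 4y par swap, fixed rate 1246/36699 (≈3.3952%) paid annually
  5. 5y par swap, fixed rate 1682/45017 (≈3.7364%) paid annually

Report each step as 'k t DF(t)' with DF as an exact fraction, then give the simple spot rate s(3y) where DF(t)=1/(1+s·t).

step 1 [1y] zero: DF = P = 9617/10000 ≈ 0.961700
step 2 [2y] zero: DF = P = 1861/2000 ≈ 0.930500
step 3 [3y] bond c/1=1/25: DF=(3169/3125 − 1/25·(0.961700+0.930500))/(1+1/25) = 9023/10000 ≈ 0.902300
step 4 [4y] swap r/1=1246/36699: DF=(1 − 1246/36699·(0.961700+0.930500+0.902300))/(1+1246/36699) = 4377/5000 ≈ 0.875400
step 5 [5y] swap r/1=1682/45017: DF=(1 − 1682/45017·(0.961700+0.930500+0.902300+0.875400))/(1+1682/45017) = 4159/5000 ≈ 0.831800

1 1 9617/10000
2 2 1861/2000
3 3 9023/10000
4 4 4377/5000
5 5 4159/5000
s(3y) = (1/(9023/10000) − 1)/(3) = 977/27069 ≈ 3.6093%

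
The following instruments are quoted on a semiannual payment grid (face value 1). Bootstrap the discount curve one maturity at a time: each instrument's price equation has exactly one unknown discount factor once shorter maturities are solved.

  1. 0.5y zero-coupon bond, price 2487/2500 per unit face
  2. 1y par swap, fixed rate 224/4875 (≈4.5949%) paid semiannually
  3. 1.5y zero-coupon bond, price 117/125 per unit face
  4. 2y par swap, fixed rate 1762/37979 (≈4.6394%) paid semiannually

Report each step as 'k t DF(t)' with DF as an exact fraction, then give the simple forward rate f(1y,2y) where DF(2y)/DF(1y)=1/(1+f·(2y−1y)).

1 1/2 2487/2500
2 1 597/625
3 3/2 117/125
4 2 9119/10000
f(1y,2y) = ((597/625)/(9119/10000) − 1)/(1) = 433/9119 ≈ 4.7483%

step 1 [0.5y] zero: DF = P = 2487/2500 ≈ 0.994800
step 2 [1y] swap r/2=112/4875: DF=(1 − 112/4875·(0.994800))/(1+112/4875) = 597/625 ≈ 0.955200
step 3 [1.5y] zero: DF = P = 117/125 ≈ 0.936000
step 4 [2y] swap r/2=881/37979: DF=(1 − 881/37979·(0.994800+0.955200+0.936000))/(1+881/37979) = 9119/10000 ≈ 0.911900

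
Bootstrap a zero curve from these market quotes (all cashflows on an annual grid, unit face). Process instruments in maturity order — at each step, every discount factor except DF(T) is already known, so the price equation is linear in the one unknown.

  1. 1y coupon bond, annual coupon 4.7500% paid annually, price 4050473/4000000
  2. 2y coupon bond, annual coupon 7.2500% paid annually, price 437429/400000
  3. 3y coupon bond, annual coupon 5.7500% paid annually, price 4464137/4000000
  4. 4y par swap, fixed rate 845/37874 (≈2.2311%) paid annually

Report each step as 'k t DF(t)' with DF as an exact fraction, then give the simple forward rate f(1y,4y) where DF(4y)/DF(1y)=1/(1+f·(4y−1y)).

1 1 9667/10000
2 2 9543/10000
3 3 9509/10000
4 4 1831/2000
f(1y,4y) = ((9667/10000)/(1831/2000) − 1)/(3) = 512/27465 ≈ 1.8642%

step 1 [1y] bond c/1=19/400: DF=(4050473/4000000 − 19/400·(0))/(1+19/400) = 9667/10000 ≈ 0.966700
step 2 [2y] bond c/1=29/400: DF=(437429/400000 − 29/400·(0.966700))/(1+29/400) = 9543/10000 ≈ 0.954300
step 3 [3y] bond c/1=23/400: DF=(4464137/4000000 − 23/400·(0.966700+0.954300))/(1+23/400) = 9509/10000 ≈ 0.950900
step 4 [4y] swap r/1=845/37874: DF=(1 − 845/37874·(0.966700+0.954300+0.950900))/(1+845/37874) = 1831/2000 ≈ 0.915500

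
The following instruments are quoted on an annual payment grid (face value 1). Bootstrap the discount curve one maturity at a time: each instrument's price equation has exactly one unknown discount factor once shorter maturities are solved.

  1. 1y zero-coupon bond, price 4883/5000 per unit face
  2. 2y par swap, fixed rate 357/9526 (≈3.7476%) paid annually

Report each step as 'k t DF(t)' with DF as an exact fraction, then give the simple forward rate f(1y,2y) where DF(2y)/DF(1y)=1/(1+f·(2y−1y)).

step 1 [1y] zero: DF = P = 4883/5000 ≈ 0.976600
step 2 [2y] swap r/1=357/9526: DF=(1 − 357/9526·(0.976600))/(1+357/9526) = 4643/5000 ≈ 0.928600

1 1 4883/5000
2 2 4643/5000
f(1y,2y) = ((4883/5000)/(4643/5000) − 1)/(1) = 240/4643 ≈ 5.1691%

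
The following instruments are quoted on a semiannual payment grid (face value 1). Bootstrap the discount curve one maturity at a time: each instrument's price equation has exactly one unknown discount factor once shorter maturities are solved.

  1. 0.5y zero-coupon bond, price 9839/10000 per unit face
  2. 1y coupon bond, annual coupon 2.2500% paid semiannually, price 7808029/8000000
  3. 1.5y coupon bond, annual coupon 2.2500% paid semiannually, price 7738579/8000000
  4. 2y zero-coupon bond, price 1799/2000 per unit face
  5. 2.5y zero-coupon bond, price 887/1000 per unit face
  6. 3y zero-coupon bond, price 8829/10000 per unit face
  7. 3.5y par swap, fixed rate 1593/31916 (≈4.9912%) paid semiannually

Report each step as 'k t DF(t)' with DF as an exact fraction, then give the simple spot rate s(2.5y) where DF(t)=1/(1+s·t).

step 1 [0.5y] zero: DF = P = 9839/10000 ≈ 0.983900
step 2 [1y] bond c/2=9/800: DF=(7808029/8000000 − 9/800·(0.983900))/(1+9/800) = 4771/5000 ≈ 0.954200
step 3 [1.5y] bond c/2=9/800: DF=(7738579/8000000 − 9/800·(0.983900+0.954200))/(1+9/800) = 187/200 ≈ 0.935000
step 4 [2y] zero: DF = P = 1799/2000 ≈ 0.899500
step 5 [2.5y] zero: DF = P = 887/1000 ≈ 0.887000
step 6 [3y] zero: DF = P = 8829/10000 ≈ 0.882900
step 7 [3.5y] swap r/2=1593/63832: DF=(1 − 1593/63832·(0.983900+0.954200+0.935000+0.899500+0.887000+0.882900))/(1+1593/63832) = 8407/10000 ≈ 0.840700

1 1/2 9839/10000
2 1 4771/5000
3 3/2 187/200
4 2 1799/2000
5 5/2 887/1000
6 3 8829/10000
7 7/2 8407/10000
s(2.5y) = (1/(887/1000) − 1)/(5/2) = 226/4435 ≈ 5.0958%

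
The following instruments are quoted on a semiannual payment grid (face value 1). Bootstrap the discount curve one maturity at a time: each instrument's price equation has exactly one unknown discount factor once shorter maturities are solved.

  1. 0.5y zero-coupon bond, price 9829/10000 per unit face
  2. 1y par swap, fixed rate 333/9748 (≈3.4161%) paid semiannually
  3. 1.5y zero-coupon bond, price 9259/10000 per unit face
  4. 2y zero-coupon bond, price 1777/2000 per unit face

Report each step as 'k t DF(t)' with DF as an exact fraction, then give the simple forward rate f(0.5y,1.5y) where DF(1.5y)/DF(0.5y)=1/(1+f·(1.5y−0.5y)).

1 1/2 9829/10000
2 1 9667/10000
3 3/2 9259/10000
4 2 1777/2000
f(0.5y,1.5y) = ((9829/10000)/(9259/10000) − 1)/(1) = 570/9259 ≈ 6.1562%

step 1 [0.5y] zero: DF = P = 9829/10000 ≈ 0.982900
step 2 [1y] swap r/2=333/19496: DF=(1 − 333/19496·(0.982900))/(1+333/19496) = 9667/10000 ≈ 0.966700
step 3 [1.5y] zero: DF = P = 9259/10000 ≈ 0.925900
step 4 [2y] zero: DF = P = 1777/2000 ≈ 0.888500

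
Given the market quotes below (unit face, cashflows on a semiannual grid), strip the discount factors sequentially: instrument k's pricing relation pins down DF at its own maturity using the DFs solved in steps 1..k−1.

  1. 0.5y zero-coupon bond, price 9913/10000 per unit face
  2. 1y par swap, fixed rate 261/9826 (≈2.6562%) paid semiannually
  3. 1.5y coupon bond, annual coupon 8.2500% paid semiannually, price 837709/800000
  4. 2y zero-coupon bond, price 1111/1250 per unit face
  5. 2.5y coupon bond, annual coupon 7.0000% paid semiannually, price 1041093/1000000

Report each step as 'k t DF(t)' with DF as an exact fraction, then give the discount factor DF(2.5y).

1 1/2 9913/10000
2 1 9739/10000
3 3/2 4639/5000
4 2 1111/1250
5 5/2 439/500
DF(2.5y) = 439/500 ≈ 0.878000

step 1 [0.5y] zero: DF = P = 9913/10000 ≈ 0.991300
step 2 [1y] swap r/2=261/19652: DF=(1 − 261/19652·(0.991300))/(1+261/19652) = 9739/10000 ≈ 0.973900
step 3 [1.5y] bond c/2=33/800: DF=(837709/800000 − 33/800·(0.991300+0.973900))/(1+33/800) = 4639/5000 ≈ 0.927800
step 4 [2y] zero: DF = P = 1111/1250 ≈ 0.888800
step 5 [2.5y] bond c/2=7/200: DF=(1041093/1000000 − 7/200·(0.991300+0.973900+0.927800+0.888800))/(1+7/200) = 439/500 ≈ 0.878000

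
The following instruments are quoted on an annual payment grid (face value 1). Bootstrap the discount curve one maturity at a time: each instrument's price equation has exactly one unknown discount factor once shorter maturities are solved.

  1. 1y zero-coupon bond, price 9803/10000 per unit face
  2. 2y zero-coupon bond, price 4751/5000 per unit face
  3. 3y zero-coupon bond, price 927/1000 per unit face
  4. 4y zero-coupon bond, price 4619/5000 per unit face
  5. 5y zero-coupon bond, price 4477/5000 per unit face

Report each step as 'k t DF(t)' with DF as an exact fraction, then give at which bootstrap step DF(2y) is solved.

step 1 [1y] zero: DF = P = 9803/10000 ≈ 0.980300
step 2 [2y] zero: DF = P = 4751/5000 ≈ 0.950200
step 3 [3y] zero: DF = P = 927/1000 ≈ 0.927000
step 4 [4y] zero: DF = P = 4619/5000 ≈ 0.923800
step 5 [5y] zero: DF = P = 4477/5000 ≈ 0.895400

1 1 9803/10000
2 2 4751/5000
3 3 927/1000
4 4 4619/5000
5 5 4477/5000
DF(2y) is solved at step 2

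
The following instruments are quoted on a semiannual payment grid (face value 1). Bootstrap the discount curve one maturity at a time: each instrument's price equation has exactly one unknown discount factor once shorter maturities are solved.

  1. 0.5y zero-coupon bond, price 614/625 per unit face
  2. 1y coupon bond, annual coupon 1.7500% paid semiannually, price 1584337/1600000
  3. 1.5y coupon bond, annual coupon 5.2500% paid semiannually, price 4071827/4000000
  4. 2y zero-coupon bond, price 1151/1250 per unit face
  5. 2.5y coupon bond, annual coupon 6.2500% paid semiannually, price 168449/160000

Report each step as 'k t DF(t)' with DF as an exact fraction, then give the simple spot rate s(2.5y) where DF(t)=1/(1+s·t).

step 1 [0.5y] zero: DF = P = 614/625 ≈ 0.982400
step 2 [1y] bond c/2=7/800: DF=(1584337/1600000 − 7/800·(0.982400))/(1+7/800) = 9731/10000 ≈ 0.973100
step 3 [1.5y] bond c/2=21/800: DF=(4071827/4000000 − 21/800·(0.982400+0.973100))/(1+21/800) = 9419/10000 ≈ 0.941900
step 4 [2y] zero: DF = P = 1151/1250 ≈ 0.920800
step 5 [2.5y] bond c/2=1/32: DF=(168449/160000 − 1/32·(0.982400+0.973100+0.941900+0.920800))/(1+1/32) = 2263/2500 ≈ 0.905200

1 1/2 614/625
2 1 9731/10000
3 3/2 9419/10000
4 2 1151/1250
5 5/2 2263/2500
s(2.5y) = (1/(2263/2500) − 1)/(5/2) = 474/11315 ≈ 4.1891%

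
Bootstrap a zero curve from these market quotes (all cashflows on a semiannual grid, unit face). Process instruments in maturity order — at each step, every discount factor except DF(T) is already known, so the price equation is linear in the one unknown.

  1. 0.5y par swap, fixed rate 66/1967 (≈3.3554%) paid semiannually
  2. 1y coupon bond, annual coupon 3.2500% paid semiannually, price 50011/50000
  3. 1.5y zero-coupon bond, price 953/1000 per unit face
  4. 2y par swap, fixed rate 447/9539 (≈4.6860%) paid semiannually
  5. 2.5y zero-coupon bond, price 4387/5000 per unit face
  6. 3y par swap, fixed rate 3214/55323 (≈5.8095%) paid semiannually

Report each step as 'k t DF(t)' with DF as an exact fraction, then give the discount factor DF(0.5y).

1 1/2 1967/2000
2 1 1937/2000
3 3/2 953/1000
4 2 4553/5000
5 5/2 4387/5000
6 3 8393/10000
DF(0.5y) = 1967/2000 ≈ 0.983500

step 1 [0.5y] swap r/2=33/1967: DF=(1 − 33/1967·(0))/(1+33/1967) = 1967/2000 ≈ 0.983500
step 2 [1y] bond c/2=13/800: DF=(50011/50000 − 13/800·(0.983500))/(1+13/800) = 1937/2000 ≈ 0.968500
step 3 [1.5y] zero: DF = P = 953/1000 ≈ 0.953000
step 4 [2y] swap r/2=447/19078: DF=(1 − 447/19078·(0.983500+0.968500+0.953000))/(1+447/19078) = 4553/5000 ≈ 0.910600
step 5 [2.5y] zero: DF = P = 4387/5000 ≈ 0.877400
step 6 [3y] swap r/2=1607/55323: DF=(1 − 1607/55323·(0.983500+0.968500+0.953000+0.910600+0.877400))/(1+1607/55323) = 8393/10000 ≈ 0.839300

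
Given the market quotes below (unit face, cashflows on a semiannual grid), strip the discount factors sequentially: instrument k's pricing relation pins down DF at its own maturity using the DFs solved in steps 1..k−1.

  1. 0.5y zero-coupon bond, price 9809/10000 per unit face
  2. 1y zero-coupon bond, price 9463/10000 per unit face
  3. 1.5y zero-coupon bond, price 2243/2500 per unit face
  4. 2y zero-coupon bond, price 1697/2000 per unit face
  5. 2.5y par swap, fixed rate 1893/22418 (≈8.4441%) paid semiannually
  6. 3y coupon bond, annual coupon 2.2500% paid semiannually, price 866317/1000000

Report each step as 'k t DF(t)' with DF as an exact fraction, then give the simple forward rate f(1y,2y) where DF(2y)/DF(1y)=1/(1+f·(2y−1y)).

step 1 [0.5y] zero: DF = P = 9809/10000 ≈ 0.980900
step 2 [1y] zero: DF = P = 9463/10000 ≈ 0.946300
step 3 [1.5y] zero: DF = P = 2243/2500 ≈ 0.897200
step 4 [2y] zero: DF = P = 1697/2000 ≈ 0.848500
step 5 [2.5y] swap r/2=1893/44836: DF=(1 − 1893/44836·(0.980900+0.946300+0.897200+0.848500))/(1+1893/44836) = 8107/10000 ≈ 0.810700
step 6 [3y] bond c/2=9/800: DF=(866317/1000000 − 9/800·(0.980900+0.946300+0.897200+0.848500+0.810700))/(1+9/800) = 2017/2500 ≈ 0.806800

1 1/2 9809/10000
2 1 9463/10000
3 3/2 2243/2500
4 2 1697/2000
5 5/2 8107/10000
6 3 2017/2500
f(1y,2y) = ((9463/10000)/(1697/2000) − 1)/(1) = 978/8485 ≈ 11.5262%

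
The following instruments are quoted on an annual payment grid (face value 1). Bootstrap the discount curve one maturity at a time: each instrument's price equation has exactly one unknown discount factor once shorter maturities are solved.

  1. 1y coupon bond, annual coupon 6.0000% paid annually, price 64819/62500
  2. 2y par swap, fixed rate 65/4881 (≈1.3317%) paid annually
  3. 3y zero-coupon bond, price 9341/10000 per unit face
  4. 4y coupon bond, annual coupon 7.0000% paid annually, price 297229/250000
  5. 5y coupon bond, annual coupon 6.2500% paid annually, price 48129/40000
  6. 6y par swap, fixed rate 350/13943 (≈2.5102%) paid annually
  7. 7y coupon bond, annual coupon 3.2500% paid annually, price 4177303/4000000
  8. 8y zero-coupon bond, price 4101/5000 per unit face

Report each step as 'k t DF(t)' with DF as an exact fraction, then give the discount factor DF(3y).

step 1 [1y] bond c/1=3/50: DF=(64819/62500 − 3/50·(0))/(1+3/50) = 1223/1250 ≈ 0.978400
step 2 [2y] swap r/1=65/4881: DF=(1 − 65/4881·(0.978400))/(1+65/4881) = 487/500 ≈ 0.974000
step 3 [3y] zero: DF = P = 9341/10000 ≈ 0.934100
step 4 [4y] bond c/1=7/100: DF=(297229/250000 − 7/100·(0.978400+0.974000+0.934100))/(1+7/100) = 9223/10000 ≈ 0.922300
step 5 [5y] bond c/1=1/16: DF=(48129/40000 − 1/16·(0.978400+0.974000+0.934100+0.922300))/(1+1/16) = 2271/2500 ≈ 0.908400
step 6 [6y] swap r/1=350/13943: DF=(1 − 350/13943·(0.978400+0.974000+0.934100+0.922300+0.908400))/(1+350/13943) = 43/50 ≈ 0.860000
step 7 [7y] bond c/1=13/400: DF=(4177303/4000000 − 13/400·(0.978400+0.974000+0.934100+0.922300+0.908400+0.860000))/(1+13/400) = 8359/10000 ≈ 0.835900
step 8 [8y] zero: DF = P = 4101/5000 ≈ 0.820200

1 1 1223/1250
2 2 487/500
3 3 9341/10000
4 4 9223/10000
5 5 2271/2500
6 6 43/50
7 7 8359/10000
8 8 4101/5000
DF(3y) = 9341/10000 ≈ 0.934100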